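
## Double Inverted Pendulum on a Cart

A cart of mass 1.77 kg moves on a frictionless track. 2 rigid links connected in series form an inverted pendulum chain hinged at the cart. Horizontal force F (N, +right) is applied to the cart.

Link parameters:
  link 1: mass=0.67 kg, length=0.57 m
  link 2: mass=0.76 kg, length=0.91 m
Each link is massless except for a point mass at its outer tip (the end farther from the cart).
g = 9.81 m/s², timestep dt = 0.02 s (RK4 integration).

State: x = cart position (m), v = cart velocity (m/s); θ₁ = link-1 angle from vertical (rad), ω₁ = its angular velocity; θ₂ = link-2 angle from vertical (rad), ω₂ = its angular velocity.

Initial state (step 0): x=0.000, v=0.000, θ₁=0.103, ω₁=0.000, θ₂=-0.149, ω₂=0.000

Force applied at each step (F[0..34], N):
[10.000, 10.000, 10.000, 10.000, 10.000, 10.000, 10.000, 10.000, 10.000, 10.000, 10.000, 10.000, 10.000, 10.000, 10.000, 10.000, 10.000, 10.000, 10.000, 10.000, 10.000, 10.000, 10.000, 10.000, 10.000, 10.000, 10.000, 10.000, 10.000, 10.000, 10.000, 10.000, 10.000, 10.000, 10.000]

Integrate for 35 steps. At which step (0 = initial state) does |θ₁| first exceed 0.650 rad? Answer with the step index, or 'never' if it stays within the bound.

Answer: 28

Derivation:
apply F[0]=+10.000 → step 1: x=0.001, v=0.097, θ₁=0.103, ω₁=-0.042, θ₂=-0.150, ω₂=-0.112
apply F[1]=+10.000 → step 2: x=0.004, v=0.194, θ₁=0.101, ω₁=-0.084, θ₂=-0.153, ω₂=-0.225
apply F[2]=+10.000 → step 3: x=0.009, v=0.292, θ₁=0.099, ω₁=-0.128, θ₂=-0.159, ω₂=-0.338
apply F[3]=+10.000 → step 4: x=0.016, v=0.390, θ₁=0.096, ω₁=-0.173, θ₂=-0.167, ω₂=-0.452
apply F[4]=+10.000 → step 5: x=0.024, v=0.489, θ₁=0.092, ω₁=-0.219, θ₂=-0.177, ω₂=-0.567
apply F[5]=+10.000 → step 6: x=0.035, v=0.588, θ₁=0.087, ω₁=-0.269, θ₂=-0.190, ω₂=-0.684
apply F[6]=+10.000 → step 7: x=0.048, v=0.689, θ₁=0.082, ω₁=-0.321, θ₂=-0.205, ω₂=-0.803
apply F[7]=+10.000 → step 8: x=0.063, v=0.791, θ₁=0.075, ω₁=-0.379, θ₂=-0.222, ω₂=-0.923
apply F[8]=+10.000 → step 9: x=0.080, v=0.894, θ₁=0.066, ω₁=-0.441, θ₂=-0.242, ω₂=-1.045
apply F[9]=+10.000 → step 10: x=0.098, v=0.998, θ₁=0.057, ω₁=-0.510, θ₂=-0.264, ω₂=-1.168
apply F[10]=+10.000 → step 11: x=0.119, v=1.104, θ₁=0.046, ω₁=-0.586, θ₂=-0.288, ω₂=-1.292
apply F[11]=+10.000 → step 12: x=0.143, v=1.212, θ₁=0.033, ω₁=-0.673, θ₂=-0.315, ω₂=-1.417
apply F[12]=+10.000 → step 13: x=0.168, v=1.322, θ₁=0.019, ω₁=-0.770, θ₂=-0.345, ω₂=-1.541
apply F[13]=+10.000 → step 14: x=0.196, v=1.434, θ₁=0.002, ω₁=-0.881, θ₂=-0.377, ω₂=-1.665
apply F[14]=+10.000 → step 15: x=0.225, v=1.548, θ₁=-0.016, ω₁=-1.007, θ₂=-0.411, ω₂=-1.786
apply F[15]=+10.000 → step 16: x=0.257, v=1.663, θ₁=-0.038, ω₁=-1.150, θ₂=-0.448, ω₂=-1.903
apply F[16]=+10.000 → step 17: x=0.292, v=1.781, θ₁=-0.063, ω₁=-1.314, θ₂=-0.488, ω₂=-2.014
apply F[17]=+10.000 → step 18: x=0.329, v=1.900, θ₁=-0.091, ω₁=-1.499, θ₂=-0.529, ω₂=-2.117
apply F[18]=+10.000 → step 19: x=0.368, v=2.021, θ₁=-0.123, ω₁=-1.709, θ₂=-0.572, ω₂=-2.211
apply F[19]=+10.000 → step 20: x=0.410, v=2.143, θ₁=-0.159, ω₁=-1.946, θ₂=-0.617, ω₂=-2.291
apply F[20]=+10.000 → step 21: x=0.454, v=2.265, θ₁=-0.201, ω₁=-2.210, θ₂=-0.664, ω₂=-2.355
apply F[21]=+10.000 → step 22: x=0.500, v=2.386, θ₁=-0.248, ω₁=-2.501, θ₂=-0.711, ω₂=-2.400
apply F[22]=+10.000 → step 23: x=0.549, v=2.503, θ₁=-0.301, ω₁=-2.820, θ₂=-0.760, ω₂=-2.422
apply F[23]=+10.000 → step 24: x=0.600, v=2.615, θ₁=-0.361, ω₁=-3.164, θ₂=-0.808, ω₂=-2.419
apply F[24]=+10.000 → step 25: x=0.654, v=2.719, θ₁=-0.428, ω₁=-3.528, θ₂=-0.856, ω₂=-2.389
apply F[25]=+10.000 → step 26: x=0.709, v=2.809, θ₁=-0.502, ω₁=-3.908, θ₂=-0.903, ω₂=-2.331
apply F[26]=+10.000 → step 27: x=0.766, v=2.883, θ₁=-0.584, ω₁=-4.294, θ₂=-0.949, ω₂=-2.249
apply F[27]=+10.000 → step 28: x=0.824, v=2.935, θ₁=-0.674, ω₁=-4.679, θ₂=-0.993, ω₂=-2.147
apply F[28]=+10.000 → step 29: x=0.883, v=2.960, θ₁=-0.771, ω₁=-5.051, θ₂=-1.035, ω₂=-2.037
apply F[29]=+10.000 → step 30: x=0.942, v=2.955, θ₁=-0.876, ω₁=-5.401, θ₂=-1.075, ω₂=-1.929
apply F[30]=+10.000 → step 31: x=1.001, v=2.917, θ₁=-0.987, ω₁=-5.721, θ₂=-1.112, ω₂=-1.841
apply F[31]=+10.000 → step 32: x=1.059, v=2.847, θ₁=-1.104, ω₁=-6.006, θ₂=-1.149, ω₂=-1.789
apply F[32]=+10.000 → step 33: x=1.115, v=2.745, θ₁=-1.227, ω₁=-6.253, θ₂=-1.184, ω₂=-1.789
apply F[33]=+10.000 → step 34: x=1.168, v=2.616, θ₁=-1.354, ω₁=-6.462, θ₂=-1.221, ω₂=-1.853
apply F[34]=+10.000 → step 35: x=1.219, v=2.464, θ₁=-1.485, ω₁=-6.635, θ₂=-1.259, ω₂=-1.993
|θ₁| = 0.674 > 0.650 first at step 28.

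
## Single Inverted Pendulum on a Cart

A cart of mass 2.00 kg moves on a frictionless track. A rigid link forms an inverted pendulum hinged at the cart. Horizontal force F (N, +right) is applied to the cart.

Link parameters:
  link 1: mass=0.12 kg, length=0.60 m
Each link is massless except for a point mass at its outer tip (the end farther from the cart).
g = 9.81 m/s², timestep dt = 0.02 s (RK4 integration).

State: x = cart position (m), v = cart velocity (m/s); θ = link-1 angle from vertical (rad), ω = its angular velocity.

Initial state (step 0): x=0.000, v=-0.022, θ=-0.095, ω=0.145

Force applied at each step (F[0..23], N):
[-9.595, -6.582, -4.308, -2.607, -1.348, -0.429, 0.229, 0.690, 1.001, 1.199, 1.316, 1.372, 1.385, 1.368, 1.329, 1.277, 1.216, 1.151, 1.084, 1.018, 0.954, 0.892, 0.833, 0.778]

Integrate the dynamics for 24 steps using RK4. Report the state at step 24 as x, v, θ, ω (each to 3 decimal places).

apply F[0]=-9.595 → step 1: x=-0.001, v=-0.117, θ=-0.091, ω=0.272
apply F[1]=-6.582 → step 2: x=-0.004, v=-0.182, θ=-0.085, ω=0.351
apply F[2]=-4.308 → step 3: x=-0.008, v=-0.224, θ=-0.077, ω=0.394
apply F[3]=-2.607 → step 4: x=-0.013, v=-0.249, θ=-0.069, ω=0.412
apply F[4]=-1.348 → step 5: x=-0.018, v=-0.262, θ=-0.061, ω=0.412
apply F[5]=-0.429 → step 6: x=-0.024, v=-0.265, θ=-0.053, ω=0.400
apply F[6]=+0.229 → step 7: x=-0.029, v=-0.262, θ=-0.045, ω=0.379
apply F[7]=+0.690 → step 8: x=-0.034, v=-0.255, θ=-0.038, ω=0.353
apply F[8]=+1.001 → step 9: x=-0.039, v=-0.245, θ=-0.031, ω=0.325
apply F[9]=+1.199 → step 10: x=-0.044, v=-0.232, θ=-0.025, ω=0.295
apply F[10]=+1.316 → step 11: x=-0.048, v=-0.219, θ=-0.019, ω=0.266
apply F[11]=+1.372 → step 12: x=-0.052, v=-0.205, θ=-0.014, ω=0.237
apply F[12]=+1.385 → step 13: x=-0.056, v=-0.191, θ=-0.010, ω=0.210
apply F[13]=+1.368 → step 14: x=-0.060, v=-0.177, θ=-0.006, ω=0.184
apply F[14]=+1.329 → step 15: x=-0.064, v=-0.164, θ=-0.002, ω=0.161
apply F[15]=+1.277 → step 16: x=-0.067, v=-0.151, θ=0.001, ω=0.139
apply F[16]=+1.216 → step 17: x=-0.070, v=-0.139, θ=0.003, ω=0.120
apply F[17]=+1.151 → step 18: x=-0.072, v=-0.128, θ=0.006, ω=0.102
apply F[18]=+1.084 → step 19: x=-0.075, v=-0.117, θ=0.008, ω=0.087
apply F[19]=+1.018 → step 20: x=-0.077, v=-0.107, θ=0.009, ω=0.072
apply F[20]=+0.954 → step 21: x=-0.079, v=-0.097, θ=0.010, ω=0.060
apply F[21]=+0.892 → step 22: x=-0.081, v=-0.088, θ=0.012, ω=0.049
apply F[22]=+0.833 → step 23: x=-0.083, v=-0.080, θ=0.012, ω=0.039
apply F[23]=+0.778 → step 24: x=-0.084, v=-0.073, θ=0.013, ω=0.031

Answer: x=-0.084, v=-0.073, θ=0.013, ω=0.031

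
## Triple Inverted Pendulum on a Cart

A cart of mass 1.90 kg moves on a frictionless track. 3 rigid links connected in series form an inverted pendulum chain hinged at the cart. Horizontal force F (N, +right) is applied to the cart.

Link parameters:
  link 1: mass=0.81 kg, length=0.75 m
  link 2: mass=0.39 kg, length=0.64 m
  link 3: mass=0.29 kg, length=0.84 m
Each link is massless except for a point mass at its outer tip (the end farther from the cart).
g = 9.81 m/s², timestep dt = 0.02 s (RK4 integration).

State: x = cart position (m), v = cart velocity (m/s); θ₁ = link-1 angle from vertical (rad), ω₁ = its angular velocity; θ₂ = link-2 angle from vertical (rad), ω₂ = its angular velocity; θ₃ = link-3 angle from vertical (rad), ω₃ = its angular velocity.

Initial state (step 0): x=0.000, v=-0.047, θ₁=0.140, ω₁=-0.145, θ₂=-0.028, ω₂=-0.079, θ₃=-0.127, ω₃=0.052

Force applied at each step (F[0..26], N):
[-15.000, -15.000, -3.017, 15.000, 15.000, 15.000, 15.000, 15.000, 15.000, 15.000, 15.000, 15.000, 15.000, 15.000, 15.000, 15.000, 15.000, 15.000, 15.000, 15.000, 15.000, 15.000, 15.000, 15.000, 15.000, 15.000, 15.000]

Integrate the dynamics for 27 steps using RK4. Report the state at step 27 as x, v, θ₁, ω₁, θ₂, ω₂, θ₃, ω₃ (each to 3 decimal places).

Answer: x=0.526, v=2.840, θ₁=-0.015, ω₁=-2.257, θ₂=-1.186, ω₂=-4.625, θ₃=-0.203, ω₃=-0.641

Derivation:
apply F[0]=-15.000 → step 1: x=-0.003, v=-0.223, θ₁=0.140, ω₁=0.154, θ₂=-0.030, ω₂=-0.140, θ₃=-0.126, ω₃=0.019
apply F[1]=-15.000 → step 2: x=-0.009, v=-0.399, θ₁=0.146, ω₁=0.455, θ₂=-0.034, ω₂=-0.204, θ₃=-0.126, ω₃=-0.012
apply F[2]=-3.017 → step 3: x=-0.017, v=-0.452, θ₁=0.157, ω₁=0.599, θ₂=-0.038, ω₂=-0.280, θ₃=-0.127, ω₃=-0.044
apply F[3]=+15.000 → step 4: x=-0.025, v=-0.319, θ₁=0.168, ω₁=0.512, θ₂=-0.045, ω₂=-0.379, θ₃=-0.128, ω₃=-0.079
apply F[4]=+15.000 → step 5: x=-0.030, v=-0.189, θ₁=0.177, ω₁=0.434, θ₂=-0.054, ω₂=-0.489, θ₃=-0.130, ω₃=-0.112
apply F[5]=+15.000 → step 6: x=-0.033, v=-0.059, θ₁=0.185, ω₁=0.363, θ₂=-0.065, ω₂=-0.611, θ₃=-0.132, ω₃=-0.141
apply F[6]=+15.000 → step 7: x=-0.033, v=0.069, θ₁=0.192, ω₁=0.299, θ₂=-0.078, ω₂=-0.745, θ₃=-0.136, ω₃=-0.166
apply F[7]=+15.000 → step 8: x=-0.030, v=0.197, θ₁=0.197, ω₁=0.240, θ₂=-0.095, ω₂=-0.893, θ₃=-0.139, ω₃=-0.185
apply F[8]=+15.000 → step 9: x=-0.025, v=0.324, θ₁=0.201, ω₁=0.186, θ₂=-0.114, ω₂=-1.054, θ₃=-0.143, ω₃=-0.199
apply F[9]=+15.000 → step 10: x=-0.017, v=0.451, θ₁=0.205, ω₁=0.135, θ₂=-0.137, ω₂=-1.229, θ₃=-0.147, ω₃=-0.206
apply F[10]=+15.000 → step 11: x=-0.007, v=0.579, θ₁=0.207, ω₁=0.086, θ₂=-0.163, ω₂=-1.418, θ₃=-0.151, ω₃=-0.206
apply F[11]=+15.000 → step 12: x=0.006, v=0.707, θ₁=0.208, ω₁=0.038, θ₂=-0.194, ω₂=-1.621, θ₃=-0.155, ω₃=-0.198
apply F[12]=+15.000 → step 13: x=0.022, v=0.836, θ₁=0.208, ω₁=-0.012, θ₂=-0.228, ω₂=-1.838, θ₃=-0.159, ω₃=-0.183
apply F[13]=+15.000 → step 14: x=0.040, v=0.966, θ₁=0.208, ω₁=-0.066, θ₂=-0.267, ω₂=-2.066, θ₃=-0.162, ω₃=-0.160
apply F[14]=+15.000 → step 15: x=0.060, v=1.098, θ₁=0.206, ω₁=-0.126, θ₂=-0.311, ω₂=-2.304, θ₃=-0.165, ω₃=-0.132
apply F[15]=+15.000 → step 16: x=0.084, v=1.231, θ₁=0.202, ω₁=-0.195, θ₂=-0.359, ω₂=-2.549, θ₃=-0.168, ω₃=-0.101
apply F[16]=+15.000 → step 17: x=0.110, v=1.367, θ₁=0.198, ω₁=-0.277, θ₂=-0.413, ω₂=-2.797, θ₃=-0.169, ω₃=-0.070
apply F[17]=+15.000 → step 18: x=0.138, v=1.504, θ₁=0.191, ω₁=-0.373, θ₂=-0.471, ω₂=-3.044, θ₃=-0.171, ω₃=-0.043
apply F[18]=+15.000 → step 19: x=0.170, v=1.643, θ₁=0.183, ω₁=-0.488, θ₂=-0.535, ω₂=-3.285, θ₃=-0.171, ω₃=-0.025
apply F[19]=+15.000 → step 20: x=0.204, v=1.785, θ₁=0.172, ω₁=-0.623, θ₂=-0.603, ω₂=-3.518, θ₃=-0.172, ω₃=-0.020
apply F[20]=+15.000 → step 21: x=0.241, v=1.929, θ₁=0.158, ω₁=-0.781, θ₂=-0.675, ω₂=-3.737, θ₃=-0.172, ω₃=-0.034
apply F[21]=+15.000 → step 22: x=0.281, v=2.075, θ₁=0.140, ω₁=-0.963, θ₂=-0.752, ω₂=-3.941, θ₃=-0.173, ω₃=-0.070
apply F[22]=+15.000 → step 23: x=0.324, v=2.223, θ₁=0.119, ω₁=-1.171, θ₂=-0.833, ω₂=-4.127, θ₃=-0.175, ω₃=-0.130
apply F[23]=+15.000 → step 24: x=0.370, v=2.374, θ₁=0.093, ω₁=-1.404, θ₂=-0.917, ω₂=-4.291, θ₃=-0.178, ω₃=-0.217
apply F[24]=+15.000 → step 25: x=0.419, v=2.527, θ₁=0.063, ω₁=-1.663, θ₂=-1.004, ω₂=-4.432, θ₃=-0.184, ω₃=-0.332
apply F[25]=+15.000 → step 26: x=0.471, v=2.683, θ₁=0.027, ω₁=-1.948, θ₂=-1.094, ω₂=-4.545, θ₃=-0.192, ω₃=-0.474
apply F[26]=+15.000 → step 27: x=0.526, v=2.840, θ₁=-0.015, ω₁=-2.257, θ₂=-1.186, ω₂=-4.625, θ₃=-0.203, ω₃=-0.641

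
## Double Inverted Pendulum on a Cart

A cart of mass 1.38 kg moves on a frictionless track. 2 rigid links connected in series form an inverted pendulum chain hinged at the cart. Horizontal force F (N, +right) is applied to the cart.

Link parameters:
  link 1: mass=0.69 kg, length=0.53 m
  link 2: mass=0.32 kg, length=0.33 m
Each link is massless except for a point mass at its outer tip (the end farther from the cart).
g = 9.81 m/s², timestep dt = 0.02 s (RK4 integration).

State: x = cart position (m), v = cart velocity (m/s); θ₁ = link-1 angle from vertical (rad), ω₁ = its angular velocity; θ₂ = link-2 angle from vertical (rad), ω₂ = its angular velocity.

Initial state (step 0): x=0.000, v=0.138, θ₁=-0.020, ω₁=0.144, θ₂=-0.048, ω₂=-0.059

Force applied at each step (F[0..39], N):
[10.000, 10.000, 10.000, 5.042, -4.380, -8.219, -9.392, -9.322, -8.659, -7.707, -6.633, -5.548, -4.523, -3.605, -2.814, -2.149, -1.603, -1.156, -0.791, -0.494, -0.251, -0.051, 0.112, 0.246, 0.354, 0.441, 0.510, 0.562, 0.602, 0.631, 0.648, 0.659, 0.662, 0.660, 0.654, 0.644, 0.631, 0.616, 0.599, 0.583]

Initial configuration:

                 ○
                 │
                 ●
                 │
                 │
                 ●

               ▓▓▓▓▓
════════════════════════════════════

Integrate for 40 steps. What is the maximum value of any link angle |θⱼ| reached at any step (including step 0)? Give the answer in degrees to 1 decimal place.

Answer: 6.0°

Derivation:
apply F[0]=+10.000 → step 1: x=0.004, v=0.286, θ₁=-0.020, ω₁=-0.137, θ₂=-0.049, ω₂=-0.084
apply F[1]=+10.000 → step 2: x=0.011, v=0.434, θ₁=-0.025, ω₁=-0.420, θ₂=-0.051, ω₂=-0.108
apply F[2]=+10.000 → step 3: x=0.022, v=0.583, θ₁=-0.037, ω₁=-0.709, θ₂=-0.054, ω₂=-0.126
apply F[3]=+5.042 → step 4: x=0.034, v=0.662, θ₁=-0.053, ω₁=-0.872, θ₂=-0.056, ω₂=-0.135
apply F[4]=-4.380 → step 5: x=0.047, v=0.607, θ₁=-0.069, ω₁=-0.792, θ₂=-0.059, ω₂=-0.132
apply F[5]=-8.219 → step 6: x=0.058, v=0.499, θ₁=-0.083, ω₁=-0.620, θ₂=-0.062, ω₂=-0.118
apply F[6]=-9.392 → step 7: x=0.067, v=0.376, θ₁=-0.094, ω₁=-0.427, θ₂=-0.064, ω₂=-0.094
apply F[7]=-9.322 → step 8: x=0.073, v=0.256, θ₁=-0.100, ω₁=-0.242, θ₂=-0.065, ω₂=-0.064
apply F[8]=-8.659 → step 9: x=0.077, v=0.146, θ₁=-0.104, ω₁=-0.080, θ₂=-0.066, ω₂=-0.031
apply F[9]=-7.707 → step 10: x=0.079, v=0.049, θ₁=-0.104, ω₁=0.055, θ₂=-0.067, ω₂=0.003
apply F[10]=-6.633 → step 11: x=0.079, v=-0.031, θ₁=-0.102, ω₁=0.162, θ₂=-0.066, ω₂=0.036
apply F[11]=-5.548 → step 12: x=0.078, v=-0.097, θ₁=-0.098, ω₁=0.243, θ₂=-0.065, ω₂=0.067
apply F[12]=-4.523 → step 13: x=0.075, v=-0.149, θ₁=-0.092, ω₁=0.300, θ₂=-0.063, ω₂=0.094
apply F[13]=-3.605 → step 14: x=0.072, v=-0.188, θ₁=-0.086, ω₁=0.336, θ₂=-0.061, ω₂=0.117
apply F[14]=-2.814 → step 15: x=0.068, v=-0.217, θ₁=-0.079, ω₁=0.356, θ₂=-0.059, ω₂=0.137
apply F[15]=-2.149 → step 16: x=0.063, v=-0.237, θ₁=-0.072, ω₁=0.363, θ₂=-0.056, ω₂=0.152
apply F[16]=-1.603 → step 17: x=0.058, v=-0.251, θ₁=-0.065, ω₁=0.361, θ₂=-0.053, ω₂=0.164
apply F[17]=-1.156 → step 18: x=0.053, v=-0.259, θ₁=-0.057, ω₁=0.352, θ₂=-0.049, ω₂=0.173
apply F[18]=-0.791 → step 19: x=0.048, v=-0.263, θ₁=-0.051, ω₁=0.338, θ₂=-0.046, ω₂=0.178
apply F[19]=-0.494 → step 20: x=0.043, v=-0.263, θ₁=-0.044, ω₁=0.321, θ₂=-0.042, ω₂=0.181
apply F[20]=-0.251 → step 21: x=0.038, v=-0.261, θ₁=-0.038, ω₁=0.302, θ₂=-0.039, ω₂=0.181
apply F[21]=-0.051 → step 22: x=0.032, v=-0.257, θ₁=-0.032, ω₁=0.281, θ₂=-0.035, ω₂=0.180
apply F[22]=+0.112 → step 23: x=0.027, v=-0.251, θ₁=-0.026, ω₁=0.260, θ₂=-0.031, ω₂=0.176
apply F[23]=+0.246 → step 24: x=0.022, v=-0.244, θ₁=-0.021, ω₁=0.239, θ₂=-0.028, ω₂=0.171
apply F[24]=+0.354 → step 25: x=0.018, v=-0.236, θ₁=-0.017, ω₁=0.218, θ₂=-0.025, ω₂=0.165
apply F[25]=+0.441 → step 26: x=0.013, v=-0.228, θ₁=-0.013, ω₁=0.198, θ₂=-0.021, ω₂=0.158
apply F[26]=+0.510 → step 27: x=0.008, v=-0.219, θ₁=-0.009, ω₁=0.179, θ₂=-0.018, ω₂=0.150
apply F[27]=+0.562 → step 28: x=0.004, v=-0.210, θ₁=-0.006, ω₁=0.161, θ₂=-0.015, ω₂=0.142
apply F[28]=+0.602 → step 29: x=0.000, v=-0.200, θ₁=-0.003, ω₁=0.143, θ₂=-0.013, ω₂=0.133
apply F[29]=+0.631 → step 30: x=-0.004, v=-0.191, θ₁=0.000, ω₁=0.127, θ₂=-0.010, ω₂=0.125
apply F[30]=+0.648 → step 31: x=-0.008, v=-0.182, θ₁=0.003, ω₁=0.112, θ₂=-0.008, ω₂=0.116
apply F[31]=+0.659 → step 32: x=-0.011, v=-0.173, θ₁=0.005, ω₁=0.098, θ₂=-0.005, ω₂=0.107
apply F[32]=+0.662 → step 33: x=-0.014, v=-0.164, θ₁=0.006, ω₁=0.085, θ₂=-0.003, ω₂=0.098
apply F[33]=+0.660 → step 34: x=-0.018, v=-0.155, θ₁=0.008, ω₁=0.073, θ₂=-0.001, ω₂=0.090
apply F[34]=+0.654 → step 35: x=-0.021, v=-0.147, θ₁=0.009, ω₁=0.063, θ₂=0.000, ω₂=0.082
apply F[35]=+0.644 → step 36: x=-0.024, v=-0.139, θ₁=0.011, ω₁=0.053, θ₂=0.002, ω₂=0.074
apply F[36]=+0.631 → step 37: x=-0.026, v=-0.132, θ₁=0.012, ω₁=0.044, θ₂=0.003, ω₂=0.067
apply F[37]=+0.616 → step 38: x=-0.029, v=-0.125, θ₁=0.012, ω₁=0.036, θ₂=0.005, ω₂=0.060
apply F[38]=+0.599 → step 39: x=-0.031, v=-0.118, θ₁=0.013, ω₁=0.029, θ₂=0.006, ω₂=0.053
apply F[39]=+0.583 → step 40: x=-0.034, v=-0.111, θ₁=0.013, ω₁=0.023, θ₂=0.007, ω₂=0.047
Max |angle| over trajectory = 0.104 rad = 6.0°.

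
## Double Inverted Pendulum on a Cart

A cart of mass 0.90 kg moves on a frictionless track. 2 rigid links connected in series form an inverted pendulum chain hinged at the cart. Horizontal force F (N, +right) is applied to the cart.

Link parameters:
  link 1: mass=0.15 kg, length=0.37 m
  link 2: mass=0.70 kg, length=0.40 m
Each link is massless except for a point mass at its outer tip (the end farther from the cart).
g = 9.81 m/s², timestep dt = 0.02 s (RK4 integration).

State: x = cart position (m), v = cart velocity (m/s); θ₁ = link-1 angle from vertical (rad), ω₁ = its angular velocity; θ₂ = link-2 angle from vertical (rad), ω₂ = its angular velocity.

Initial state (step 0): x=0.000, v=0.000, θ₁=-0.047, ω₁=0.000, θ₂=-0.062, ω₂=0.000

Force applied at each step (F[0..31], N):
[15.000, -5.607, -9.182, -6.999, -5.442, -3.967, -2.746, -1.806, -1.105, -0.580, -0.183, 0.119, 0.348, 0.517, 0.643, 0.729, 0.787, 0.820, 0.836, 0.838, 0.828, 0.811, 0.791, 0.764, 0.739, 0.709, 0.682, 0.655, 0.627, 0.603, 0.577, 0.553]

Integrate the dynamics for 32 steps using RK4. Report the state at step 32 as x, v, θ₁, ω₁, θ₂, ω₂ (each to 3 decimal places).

apply F[0]=+15.000 → step 1: x=0.003, v=0.342, θ₁=-0.056, ω₁=-0.922, θ₂=-0.062, ω₂=-0.030
apply F[1]=-5.607 → step 2: x=0.009, v=0.229, θ₁=-0.072, ω₁=-0.657, θ₂=-0.063, ω₂=-0.025
apply F[2]=-9.182 → step 3: x=0.012, v=0.040, θ₁=-0.081, ω₁=-0.225, θ₂=-0.063, ω₂=0.016
apply F[3]=-6.999 → step 4: x=0.011, v=-0.099, θ₁=-0.082, ω₁=0.057, θ₂=-0.062, ω₂=0.072
apply F[4]=-5.442 → step 5: x=0.008, v=-0.205, θ₁=-0.079, ω₁=0.248, θ₂=-0.060, ω₂=0.129
apply F[5]=-3.967 → step 6: x=0.003, v=-0.278, θ₁=-0.073, ω₁=0.361, θ₂=-0.057, ω₂=0.179
apply F[6]=-2.746 → step 7: x=-0.003, v=-0.327, θ₁=-0.065, ω₁=0.419, θ₂=-0.053, ω₂=0.218
apply F[7]=-1.806 → step 8: x=-0.010, v=-0.355, θ₁=-0.057, ω₁=0.439, θ₂=-0.048, ω₂=0.247
apply F[8]=-1.105 → step 9: x=-0.017, v=-0.370, θ₁=-0.048, ω₁=0.435, θ₂=-0.043, ω₂=0.265
apply F[9]=-0.580 → step 10: x=-0.024, v=-0.375, θ₁=-0.040, ω₁=0.417, θ₂=-0.038, ω₂=0.274
apply F[10]=-0.183 → step 11: x=-0.032, v=-0.373, θ₁=-0.032, ω₁=0.390, θ₂=-0.032, ω₂=0.275
apply F[11]=+0.119 → step 12: x=-0.039, v=-0.365, θ₁=-0.024, ω₁=0.359, θ₂=-0.027, ω₂=0.270
apply F[12]=+0.348 → step 13: x=-0.046, v=-0.353, θ₁=-0.017, ω₁=0.326, θ₂=-0.022, ω₂=0.260
apply F[13]=+0.517 → step 14: x=-0.053, v=-0.339, θ₁=-0.011, ω₁=0.292, θ₂=-0.017, ω₂=0.247
apply F[14]=+0.643 → step 15: x=-0.060, v=-0.323, θ₁=-0.006, ω₁=0.259, θ₂=-0.012, ω₂=0.231
apply F[15]=+0.729 → step 16: x=-0.066, v=-0.307, θ₁=-0.001, ω₁=0.228, θ₂=-0.007, ω₂=0.213
apply F[16]=+0.787 → step 17: x=-0.072, v=-0.289, θ₁=0.003, ω₁=0.198, θ₂=-0.003, ω₂=0.195
apply F[17]=+0.820 → step 18: x=-0.078, v=-0.272, θ₁=0.007, ω₁=0.171, θ₂=0.000, ω₂=0.176
apply F[18]=+0.836 → step 19: x=-0.083, v=-0.255, θ₁=0.010, ω₁=0.146, θ₂=0.004, ω₂=0.158
apply F[19]=+0.838 → step 20: x=-0.088, v=-0.239, θ₁=0.013, ω₁=0.124, θ₂=0.007, ω₂=0.140
apply F[20]=+0.828 → step 21: x=-0.092, v=-0.223, θ₁=0.015, ω₁=0.104, θ₂=0.009, ω₂=0.123
apply F[21]=+0.811 → step 22: x=-0.097, v=-0.208, θ₁=0.017, ω₁=0.086, θ₂=0.012, ω₂=0.107
apply F[22]=+0.791 → step 23: x=-0.101, v=-0.194, θ₁=0.019, ω₁=0.071, θ₂=0.014, ω₂=0.092
apply F[23]=+0.764 → step 24: x=-0.105, v=-0.180, θ₁=0.020, ω₁=0.057, θ₂=0.015, ω₂=0.078
apply F[24]=+0.739 → step 25: x=-0.108, v=-0.168, θ₁=0.021, ω₁=0.045, θ₂=0.017, ω₂=0.066
apply F[25]=+0.709 → step 26: x=-0.111, v=-0.156, θ₁=0.022, ω₁=0.034, θ₂=0.018, ω₂=0.055
apply F[26]=+0.682 → step 27: x=-0.114, v=-0.145, θ₁=0.022, ω₁=0.025, θ₂=0.019, ω₂=0.045
apply F[27]=+0.655 → step 28: x=-0.117, v=-0.135, θ₁=0.023, ω₁=0.018, θ₂=0.020, ω₂=0.036
apply F[28]=+0.627 → step 29: x=-0.120, v=-0.125, θ₁=0.023, ω₁=0.011, θ₂=0.020, ω₂=0.027
apply F[29]=+0.603 → step 30: x=-0.122, v=-0.116, θ₁=0.023, ω₁=0.005, θ₂=0.021, ω₂=0.020
apply F[30]=+0.577 → step 31: x=-0.124, v=-0.107, θ₁=0.023, ω₁=0.000, θ₂=0.021, ω₂=0.014
apply F[31]=+0.553 → step 32: x=-0.126, v=-0.099, θ₁=0.023, ω₁=-0.004, θ₂=0.021, ω₂=0.008

Answer: x=-0.126, v=-0.099, θ₁=0.023, ω₁=-0.004, θ₂=0.021, ω₂=0.008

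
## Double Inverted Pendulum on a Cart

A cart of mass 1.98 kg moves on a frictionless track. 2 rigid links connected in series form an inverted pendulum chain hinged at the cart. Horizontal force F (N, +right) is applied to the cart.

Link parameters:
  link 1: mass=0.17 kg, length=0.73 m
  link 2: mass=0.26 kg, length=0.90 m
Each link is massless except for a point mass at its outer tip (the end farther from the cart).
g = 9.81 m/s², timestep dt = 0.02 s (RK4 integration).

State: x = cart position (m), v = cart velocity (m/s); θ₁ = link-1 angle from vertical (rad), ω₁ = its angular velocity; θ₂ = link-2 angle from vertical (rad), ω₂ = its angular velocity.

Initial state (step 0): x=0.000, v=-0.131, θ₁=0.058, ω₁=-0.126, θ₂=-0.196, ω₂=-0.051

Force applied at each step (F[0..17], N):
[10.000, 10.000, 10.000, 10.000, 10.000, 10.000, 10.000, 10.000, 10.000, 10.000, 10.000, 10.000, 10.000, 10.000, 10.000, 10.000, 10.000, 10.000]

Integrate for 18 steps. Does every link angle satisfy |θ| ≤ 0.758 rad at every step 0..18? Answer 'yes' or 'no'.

apply F[0]=+10.000 → step 1: x=-0.002, v=-0.032, θ₁=0.055, ω₁=-0.153, θ₂=-0.198, ω₂=-0.180
apply F[1]=+10.000 → step 2: x=-0.001, v=0.067, θ₁=0.052, ω₁=-0.181, θ₂=-0.203, ω₂=-0.309
apply F[2]=+10.000 → step 3: x=0.001, v=0.166, θ₁=0.048, ω₁=-0.210, θ₂=-0.211, ω₂=-0.438
apply F[3]=+10.000 → step 4: x=0.005, v=0.265, θ₁=0.043, ω₁=-0.241, θ₂=-0.221, ω₂=-0.568
apply F[4]=+10.000 → step 5: x=0.012, v=0.364, θ₁=0.038, ω₁=-0.274, θ₂=-0.233, ω₂=-0.699
apply F[5]=+10.000 → step 6: x=0.020, v=0.464, θ₁=0.033, ω₁=-0.308, θ₂=-0.249, ω₂=-0.832
apply F[6]=+10.000 → step 7: x=0.030, v=0.564, θ₁=0.026, ω₁=-0.345, θ₂=-0.267, ω₂=-0.965
apply F[7]=+10.000 → step 8: x=0.042, v=0.664, θ₁=0.019, ω₁=-0.384, θ₂=-0.287, ω₂=-1.101
apply F[8]=+10.000 → step 9: x=0.057, v=0.765, θ₁=0.011, ω₁=-0.427, θ₂=-0.311, ω₂=-1.238
apply F[9]=+10.000 → step 10: x=0.073, v=0.866, θ₁=0.002, ω₁=-0.474, θ₂=-0.337, ω₂=-1.376
apply F[10]=+10.000 → step 11: x=0.091, v=0.967, θ₁=-0.008, ω₁=-0.527, θ₂=-0.366, ω₂=-1.515
apply F[11]=+10.000 → step 12: x=0.112, v=1.068, θ₁=-0.020, ω₁=-0.586, θ₂=-0.397, ω₂=-1.654
apply F[12]=+10.000 → step 13: x=0.134, v=1.170, θ₁=-0.032, ω₁=-0.654, θ₂=-0.432, ω₂=-1.792
apply F[13]=+10.000 → step 14: x=0.159, v=1.272, θ₁=-0.046, ω₁=-0.732, θ₂=-0.469, ω₂=-1.928
apply F[14]=+10.000 → step 15: x=0.185, v=1.374, θ₁=-0.061, ω₁=-0.822, θ₂=-0.509, ω₂=-2.061
apply F[15]=+10.000 → step 16: x=0.213, v=1.477, θ₁=-0.079, ω₁=-0.925, θ₂=-0.552, ω₂=-2.189
apply F[16]=+10.000 → step 17: x=0.244, v=1.579, θ₁=-0.098, ω₁=-1.044, θ₂=-0.597, ω₂=-2.310
apply F[17]=+10.000 → step 18: x=0.277, v=1.682, θ₁=-0.121, ω₁=-1.181, θ₂=-0.644, ω₂=-2.423
Max |angle| over trajectory = 0.644 rad; bound = 0.758 → within bound.

Answer: yes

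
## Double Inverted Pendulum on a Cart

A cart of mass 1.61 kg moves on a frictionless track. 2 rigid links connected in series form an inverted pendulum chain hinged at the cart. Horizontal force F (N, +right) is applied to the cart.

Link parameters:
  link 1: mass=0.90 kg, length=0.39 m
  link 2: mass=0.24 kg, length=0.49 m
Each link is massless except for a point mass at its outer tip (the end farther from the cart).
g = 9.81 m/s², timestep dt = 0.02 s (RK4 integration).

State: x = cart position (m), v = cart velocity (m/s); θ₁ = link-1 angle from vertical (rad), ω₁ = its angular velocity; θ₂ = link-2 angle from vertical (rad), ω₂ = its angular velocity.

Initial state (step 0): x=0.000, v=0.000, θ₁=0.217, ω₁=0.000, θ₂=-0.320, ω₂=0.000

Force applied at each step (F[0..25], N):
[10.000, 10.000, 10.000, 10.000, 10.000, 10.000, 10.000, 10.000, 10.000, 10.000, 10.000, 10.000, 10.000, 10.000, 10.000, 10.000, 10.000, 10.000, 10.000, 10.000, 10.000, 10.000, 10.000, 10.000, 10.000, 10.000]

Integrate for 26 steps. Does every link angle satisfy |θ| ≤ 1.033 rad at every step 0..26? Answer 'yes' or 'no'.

Answer: no

Derivation:
apply F[0]=+10.000 → step 1: x=0.001, v=0.094, θ₁=0.216, ω₁=-0.068, θ₂=-0.323, ω₂=-0.262
apply F[1]=+10.000 → step 2: x=0.004, v=0.188, θ₁=0.214, ω₁=-0.137, θ₂=-0.330, ω₂=-0.525
apply F[2]=+10.000 → step 3: x=0.008, v=0.283, θ₁=0.211, ω₁=-0.210, θ₂=-0.344, ω₂=-0.790
apply F[3]=+10.000 → step 4: x=0.015, v=0.379, θ₁=0.206, ω₁=-0.289, θ₂=-0.362, ω₂=-1.059
apply F[4]=+10.000 → step 5: x=0.024, v=0.476, θ₁=0.199, ω₁=-0.374, θ₂=-0.386, ω₂=-1.330
apply F[5]=+10.000 → step 6: x=0.034, v=0.574, θ₁=0.191, ω₁=-0.469, θ₂=-0.415, ω₂=-1.607
apply F[6]=+10.000 → step 7: x=0.047, v=0.673, θ₁=0.180, ω₁=-0.577, θ₂=-0.450, ω₂=-1.887
apply F[7]=+10.000 → step 8: x=0.061, v=0.775, θ₁=0.168, ω₁=-0.699, θ₂=-0.491, ω₂=-2.171
apply F[8]=+10.000 → step 9: x=0.078, v=0.879, θ₁=0.152, ω₁=-0.841, θ₂=-0.537, ω₂=-2.459
apply F[9]=+10.000 → step 10: x=0.096, v=0.986, θ₁=0.134, ω₁=-1.005, θ₂=-0.589, ω₂=-2.749
apply F[10]=+10.000 → step 11: x=0.117, v=1.096, θ₁=0.112, ω₁=-1.196, θ₂=-0.647, ω₂=-3.038
apply F[11]=+10.000 → step 12: x=0.140, v=1.209, θ₁=0.086, ω₁=-1.418, θ₂=-0.711, ω₂=-3.324
apply F[12]=+10.000 → step 13: x=0.165, v=1.326, θ₁=0.055, ω₁=-1.677, θ₂=-0.780, ω₂=-3.602
apply F[13]=+10.000 → step 14: x=0.193, v=1.446, θ₁=0.018, ω₁=-1.978, θ₂=-0.855, ω₂=-3.865
apply F[14]=+10.000 → step 15: x=0.223, v=1.571, θ₁=-0.024, ω₁=-2.323, θ₂=-0.935, ω₂=-4.106
apply F[15]=+10.000 → step 16: x=0.256, v=1.698, θ₁=-0.075, ω₁=-2.717, θ₂=-1.019, ω₂=-4.315
apply F[16]=+10.000 → step 17: x=0.291, v=1.828, θ₁=-0.133, ω₁=-3.159, θ₂=-1.107, ω₂=-4.479
apply F[17]=+10.000 → step 18: x=0.329, v=1.958, θ₁=-0.201, ω₁=-3.646, θ₂=-1.198, ω₂=-4.585
apply F[18]=+10.000 → step 19: x=0.370, v=2.085, θ₁=-0.280, ω₁=-4.170, θ₂=-1.290, ω₂=-4.618
apply F[19]=+10.000 → step 20: x=0.412, v=2.203, θ₁=-0.368, ω₁=-4.721, θ₂=-1.382, ω₂=-4.564
apply F[20]=+10.000 → step 21: x=0.458, v=2.308, θ₁=-0.468, ω₁=-5.281, θ₂=-1.472, ω₂=-4.417
apply F[21]=+10.000 → step 22: x=0.505, v=2.392, θ₁=-0.580, ω₁=-5.837, θ₂=-1.558, ω₂=-4.172
apply F[22]=+10.000 → step 23: x=0.553, v=2.449, θ₁=-0.702, ω₁=-6.375, θ₂=-1.638, ω₂=-3.837
apply F[23]=+10.000 → step 24: x=0.602, v=2.473, θ₁=-0.835, ω₁=-6.893, θ₂=-1.711, ω₂=-3.425
apply F[24]=+10.000 → step 25: x=0.652, v=2.461, θ₁=-0.977, ω₁=-7.393, θ₂=-1.775, ω₂=-2.954
apply F[25]=+10.000 → step 26: x=0.701, v=2.408, θ₁=-1.130, ω₁=-7.888, θ₂=-1.829, ω₂=-2.449
Max |angle| over trajectory = 1.829 rad; bound = 1.033 → exceeded.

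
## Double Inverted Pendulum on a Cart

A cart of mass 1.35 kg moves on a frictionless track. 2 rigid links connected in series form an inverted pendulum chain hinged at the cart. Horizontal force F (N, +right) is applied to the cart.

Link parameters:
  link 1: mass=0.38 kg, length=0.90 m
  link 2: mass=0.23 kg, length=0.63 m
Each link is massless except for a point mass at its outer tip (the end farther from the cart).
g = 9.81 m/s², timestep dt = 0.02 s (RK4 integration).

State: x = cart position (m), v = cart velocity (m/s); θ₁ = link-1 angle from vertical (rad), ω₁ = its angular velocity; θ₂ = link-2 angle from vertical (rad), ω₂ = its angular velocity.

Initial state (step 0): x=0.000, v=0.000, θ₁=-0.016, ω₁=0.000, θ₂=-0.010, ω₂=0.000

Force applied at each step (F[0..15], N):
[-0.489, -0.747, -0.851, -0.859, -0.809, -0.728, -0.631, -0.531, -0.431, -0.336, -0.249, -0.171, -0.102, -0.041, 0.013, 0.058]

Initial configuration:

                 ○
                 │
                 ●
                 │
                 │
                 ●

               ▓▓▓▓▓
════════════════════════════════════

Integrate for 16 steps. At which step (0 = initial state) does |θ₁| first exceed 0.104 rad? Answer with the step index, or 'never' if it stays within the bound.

Answer: never

Derivation:
apply F[0]=-0.489 → step 1: x=-0.000, v=-0.006, θ₁=-0.016, ω₁=0.002, θ₂=-0.010, ω₂=0.003
apply F[1]=-0.747 → step 2: x=-0.000, v=-0.015, θ₁=-0.016, ω₁=0.009, θ₂=-0.010, ω₂=0.006
apply F[2]=-0.851 → step 3: x=-0.001, v=-0.027, θ₁=-0.016, ω₁=0.017, θ₂=-0.010, ω₂=0.009
apply F[3]=-0.859 → step 4: x=-0.001, v=-0.038, θ₁=-0.015, ω₁=0.025, θ₂=-0.010, ω₂=0.012
apply F[4]=-0.809 → step 5: x=-0.002, v=-0.049, θ₁=-0.015, ω₁=0.033, θ₂=-0.009, ω₂=0.015
apply F[5]=-0.728 → step 6: x=-0.003, v=-0.058, θ₁=-0.014, ω₁=0.040, θ₂=-0.009, ω₂=0.017
apply F[6]=-0.631 → step 7: x=-0.005, v=-0.066, θ₁=-0.013, ω₁=0.046, θ₂=-0.009, ω₂=0.020
apply F[7]=-0.531 → step 8: x=-0.006, v=-0.073, θ₁=-0.012, ω₁=0.050, θ₂=-0.008, ω₂=0.022
apply F[8]=-0.431 → step 9: x=-0.007, v=-0.079, θ₁=-0.011, ω₁=0.053, θ₂=-0.008, ω₂=0.023
apply F[9]=-0.336 → step 10: x=-0.009, v=-0.083, θ₁=-0.010, ω₁=0.055, θ₂=-0.007, ω₂=0.025
apply F[10]=-0.249 → step 11: x=-0.011, v=-0.085, θ₁=-0.009, ω₁=0.055, θ₂=-0.007, ω₂=0.026
apply F[11]=-0.171 → step 12: x=-0.012, v=-0.087, θ₁=-0.008, ω₁=0.055, θ₂=-0.006, ω₂=0.027
apply F[12]=-0.102 → step 13: x=-0.014, v=-0.088, θ₁=-0.007, ω₁=0.054, θ₂=-0.006, ω₂=0.028
apply F[13]=-0.041 → step 14: x=-0.016, v=-0.088, θ₁=-0.006, ω₁=0.053, θ₂=-0.005, ω₂=0.028
apply F[14]=+0.013 → step 15: x=-0.018, v=-0.087, θ₁=-0.005, ω₁=0.051, θ₂=-0.004, ω₂=0.028
apply F[15]=+0.058 → step 16: x=-0.019, v=-0.086, θ₁=-0.004, ω₁=0.049, θ₂=-0.004, ω₂=0.028
max |θ₁| = 0.016 ≤ 0.104 over all 17 states.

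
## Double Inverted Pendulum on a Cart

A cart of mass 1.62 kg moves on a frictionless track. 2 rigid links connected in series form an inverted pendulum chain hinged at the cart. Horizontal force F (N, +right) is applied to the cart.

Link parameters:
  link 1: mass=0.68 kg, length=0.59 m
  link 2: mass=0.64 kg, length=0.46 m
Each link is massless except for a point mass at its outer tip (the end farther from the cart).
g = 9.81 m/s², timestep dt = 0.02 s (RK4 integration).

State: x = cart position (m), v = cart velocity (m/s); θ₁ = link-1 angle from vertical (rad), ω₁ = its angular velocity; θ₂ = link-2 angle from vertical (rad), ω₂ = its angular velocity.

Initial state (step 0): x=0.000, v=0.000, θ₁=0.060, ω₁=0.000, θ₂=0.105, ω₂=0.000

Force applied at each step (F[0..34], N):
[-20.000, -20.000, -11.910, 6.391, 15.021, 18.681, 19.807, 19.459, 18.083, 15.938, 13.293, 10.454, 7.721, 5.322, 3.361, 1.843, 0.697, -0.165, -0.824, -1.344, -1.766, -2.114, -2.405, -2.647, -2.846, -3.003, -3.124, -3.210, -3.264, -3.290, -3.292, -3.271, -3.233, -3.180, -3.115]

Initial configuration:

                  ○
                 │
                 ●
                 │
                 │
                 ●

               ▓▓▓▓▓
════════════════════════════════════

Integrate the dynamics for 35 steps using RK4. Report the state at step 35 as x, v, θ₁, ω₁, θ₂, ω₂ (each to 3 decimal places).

apply F[0]=-20.000 → step 1: x=-0.003, v=-0.256, θ₁=0.064, ω₁=0.441, θ₂=0.105, ω₂=0.033
apply F[1]=-20.000 → step 2: x=-0.010, v=-0.513, θ₁=0.078, ω₁=0.889, θ₂=0.106, ω₂=0.059
apply F[2]=-11.910 → step 3: x=-0.022, v=-0.672, θ₁=0.098, ω₁=1.181, θ₂=0.108, ω₂=0.073
apply F[3]=+6.391 → step 4: x=-0.035, v=-0.609, θ₁=0.121, ω₁=1.113, θ₂=0.109, ω₂=0.071
apply F[4]=+15.021 → step 5: x=-0.045, v=-0.446, θ₁=0.141, ω₁=0.889, θ₂=0.110, ω₂=0.053
apply F[5]=+18.681 → step 6: x=-0.052, v=-0.242, θ₁=0.156, ω₁=0.609, θ₂=0.111, ω₂=0.017
apply F[6]=+19.807 → step 7: x=-0.055, v=-0.026, θ₁=0.165, ω₁=0.321, θ₂=0.111, ω₂=-0.030
apply F[7]=+19.459 → step 8: x=-0.053, v=0.183, θ₁=0.169, ω₁=0.047, θ₂=0.110, ω₂=-0.085
apply F[8]=+18.083 → step 9: x=-0.048, v=0.375, θ₁=0.168, ω₁=-0.197, θ₂=0.108, ω₂=-0.142
apply F[9]=+15.938 → step 10: x=-0.039, v=0.543, θ₁=0.162, ω₁=-0.402, θ₂=0.104, ω₂=-0.197
apply F[10]=+13.293 → step 11: x=-0.026, v=0.680, θ₁=0.152, ω₁=-0.561, θ₂=0.100, ω₂=-0.246
apply F[11]=+10.454 → step 12: x=-0.012, v=0.785, θ₁=0.140, ω₁=-0.672, θ₂=0.094, ω₂=-0.288
apply F[12]=+7.721 → step 13: x=0.005, v=0.859, θ₁=0.126, ω₁=-0.739, θ₂=0.088, ω₂=-0.323
apply F[13]=+5.322 → step 14: x=0.022, v=0.906, θ₁=0.111, ω₁=-0.769, θ₂=0.081, ω₂=-0.350
apply F[14]=+3.361 → step 15: x=0.041, v=0.932, θ₁=0.095, ω₁=-0.771, θ₂=0.074, ω₂=-0.370
apply F[15]=+1.843 → step 16: x=0.059, v=0.941, θ₁=0.080, ω₁=-0.752, θ₂=0.067, ω₂=-0.384
apply F[16]=+0.697 → step 17: x=0.078, v=0.938, θ₁=0.065, ω₁=-0.721, θ₂=0.059, ω₂=-0.391
apply F[17]=-0.165 → step 18: x=0.097, v=0.927, θ₁=0.051, ω₁=-0.682, θ₂=0.051, ω₂=-0.394
apply F[18]=-0.824 → step 19: x=0.115, v=0.910, θ₁=0.038, ω₁=-0.639, θ₂=0.043, ω₂=-0.392
apply F[19]=-1.344 → step 20: x=0.133, v=0.889, θ₁=0.026, ω₁=-0.595, θ₂=0.035, ω₂=-0.386
apply F[20]=-1.766 → step 21: x=0.151, v=0.864, θ₁=0.014, ω₁=-0.549, θ₂=0.028, ω₂=-0.376
apply F[21]=-2.114 → step 22: x=0.168, v=0.836, θ₁=0.004, ω₁=-0.504, θ₂=0.020, ω₂=-0.364
apply F[22]=-2.405 → step 23: x=0.184, v=0.807, θ₁=-0.006, ω₁=-0.460, θ₂=0.013, ω₂=-0.349
apply F[23]=-2.647 → step 24: x=0.200, v=0.776, θ₁=-0.015, ω₁=-0.417, θ₂=0.006, ω₂=-0.333
apply F[24]=-2.846 → step 25: x=0.215, v=0.744, θ₁=-0.023, ω₁=-0.376, θ₂=-0.000, ω₂=-0.315
apply F[25]=-3.003 → step 26: x=0.230, v=0.711, θ₁=-0.030, ω₁=-0.336, θ₂=-0.006, ω₂=-0.296
apply F[26]=-3.124 → step 27: x=0.244, v=0.677, θ₁=-0.036, ω₁=-0.298, θ₂=-0.012, ω₂=-0.276
apply F[27]=-3.210 → step 28: x=0.257, v=0.644, θ₁=-0.042, ω₁=-0.261, θ₂=-0.017, ω₂=-0.256
apply F[28]=-3.264 → step 29: x=0.269, v=0.611, θ₁=-0.046, ω₁=-0.227, θ₂=-0.022, ω₂=-0.236
apply F[29]=-3.290 → step 30: x=0.281, v=0.578, θ₁=-0.051, ω₁=-0.196, θ₂=-0.027, ω₂=-0.216
apply F[30]=-3.292 → step 31: x=0.292, v=0.546, θ₁=-0.054, ω₁=-0.166, θ₂=-0.031, ω₂=-0.196
apply F[31]=-3.271 → step 32: x=0.303, v=0.514, θ₁=-0.057, ω₁=-0.139, θ₂=-0.034, ω₂=-0.177
apply F[32]=-3.233 → step 33: x=0.313, v=0.484, θ₁=-0.060, ω₁=-0.114, θ₂=-0.038, ω₂=-0.158
apply F[33]=-3.180 → step 34: x=0.322, v=0.454, θ₁=-0.062, ω₁=-0.091, θ₂=-0.041, ω₂=-0.140
apply F[34]=-3.115 → step 35: x=0.331, v=0.426, θ₁=-0.063, ω₁=-0.070, θ₂=-0.043, ω₂=-0.123

Answer: x=0.331, v=0.426, θ₁=-0.063, ω₁=-0.070, θ₂=-0.043, ω₂=-0.123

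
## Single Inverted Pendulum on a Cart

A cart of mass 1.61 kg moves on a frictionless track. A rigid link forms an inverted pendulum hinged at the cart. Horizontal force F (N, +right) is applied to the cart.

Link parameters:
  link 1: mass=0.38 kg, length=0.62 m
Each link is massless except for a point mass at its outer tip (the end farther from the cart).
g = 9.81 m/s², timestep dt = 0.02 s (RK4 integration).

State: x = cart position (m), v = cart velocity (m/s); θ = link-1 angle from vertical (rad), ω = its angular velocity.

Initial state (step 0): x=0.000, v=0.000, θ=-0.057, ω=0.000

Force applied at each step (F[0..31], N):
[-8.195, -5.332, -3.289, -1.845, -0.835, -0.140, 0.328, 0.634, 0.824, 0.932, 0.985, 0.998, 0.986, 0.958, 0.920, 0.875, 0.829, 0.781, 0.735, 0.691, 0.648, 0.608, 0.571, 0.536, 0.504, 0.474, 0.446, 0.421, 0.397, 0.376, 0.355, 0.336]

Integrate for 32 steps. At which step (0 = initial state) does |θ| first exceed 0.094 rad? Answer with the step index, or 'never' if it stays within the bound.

Answer: never

Derivation:
apply F[0]=-8.195 → step 1: x=-0.001, v=-0.099, θ=-0.056, ω=0.142
apply F[1]=-5.332 → step 2: x=-0.004, v=-0.163, θ=-0.052, ω=0.227
apply F[2]=-3.289 → step 3: x=-0.007, v=-0.201, θ=-0.047, ω=0.274
apply F[3]=-1.845 → step 4: x=-0.011, v=-0.222, θ=-0.041, ω=0.293
apply F[4]=-0.835 → step 5: x=-0.016, v=-0.231, θ=-0.035, ω=0.295
apply F[5]=-0.140 → step 6: x=-0.021, v=-0.231, θ=-0.030, ω=0.285
apply F[6]=+0.328 → step 7: x=-0.025, v=-0.226, θ=-0.024, ω=0.268
apply F[7]=+0.634 → step 8: x=-0.030, v=-0.217, θ=-0.019, ω=0.247
apply F[8]=+0.824 → step 9: x=-0.034, v=-0.206, θ=-0.014, ω=0.224
apply F[9]=+0.932 → step 10: x=-0.038, v=-0.194, θ=-0.010, ω=0.201
apply F[10]=+0.985 → step 11: x=-0.042, v=-0.181, θ=-0.006, ω=0.178
apply F[11]=+0.998 → step 12: x=-0.045, v=-0.169, θ=-0.003, ω=0.156
apply F[12]=+0.986 → step 13: x=-0.048, v=-0.156, θ=0.000, ω=0.136
apply F[13]=+0.958 → step 14: x=-0.051, v=-0.144, θ=0.003, ω=0.118
apply F[14]=+0.920 → step 15: x=-0.054, v=-0.133, θ=0.005, ω=0.101
apply F[15]=+0.875 → step 16: x=-0.057, v=-0.123, θ=0.007, ω=0.085
apply F[16]=+0.829 → step 17: x=-0.059, v=-0.113, θ=0.008, ω=0.072
apply F[17]=+0.781 → step 18: x=-0.061, v=-0.103, θ=0.010, ω=0.060
apply F[18]=+0.735 → step 19: x=-0.063, v=-0.095, θ=0.011, ω=0.049
apply F[19]=+0.691 → step 20: x=-0.065, v=-0.087, θ=0.012, ω=0.039
apply F[20]=+0.648 → step 21: x=-0.067, v=-0.079, θ=0.012, ω=0.031
apply F[21]=+0.608 → step 22: x=-0.068, v=-0.072, θ=0.013, ω=0.024
apply F[22]=+0.571 → step 23: x=-0.070, v=-0.066, θ=0.013, ω=0.018
apply F[23]=+0.536 → step 24: x=-0.071, v=-0.060, θ=0.014, ω=0.012
apply F[24]=+0.504 → step 25: x=-0.072, v=-0.054, θ=0.014, ω=0.007
apply F[25]=+0.474 → step 26: x=-0.073, v=-0.049, θ=0.014, ω=0.003
apply F[26]=+0.446 → step 27: x=-0.074, v=-0.044, θ=0.014, ω=-0.000
apply F[27]=+0.421 → step 28: x=-0.075, v=-0.039, θ=0.014, ω=-0.003
apply F[28]=+0.397 → step 29: x=-0.075, v=-0.035, θ=0.014, ω=-0.006
apply F[29]=+0.376 → step 30: x=-0.076, v=-0.031, θ=0.014, ω=-0.008
apply F[30]=+0.355 → step 31: x=-0.077, v=-0.027, θ=0.013, ω=-0.010
apply F[31]=+0.336 → step 32: x=-0.077, v=-0.024, θ=0.013, ω=-0.011
max |θ| = 0.057 ≤ 0.094 over all 33 states.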